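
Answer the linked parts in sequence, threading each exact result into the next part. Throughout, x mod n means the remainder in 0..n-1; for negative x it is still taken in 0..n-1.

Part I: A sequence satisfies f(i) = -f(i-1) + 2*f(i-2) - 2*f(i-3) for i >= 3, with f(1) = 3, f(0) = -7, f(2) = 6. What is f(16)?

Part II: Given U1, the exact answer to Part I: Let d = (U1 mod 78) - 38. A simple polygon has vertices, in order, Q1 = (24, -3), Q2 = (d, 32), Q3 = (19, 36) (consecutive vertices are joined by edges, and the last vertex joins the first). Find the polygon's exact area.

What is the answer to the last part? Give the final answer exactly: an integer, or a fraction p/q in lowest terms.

175/2

Part I: f(3) = -1*(6) + 2*(3) - 2*(-7) = 14; iterating: f(3)=14, f(4)=-8, f(5)=24, f(6)=-68, f(7)=132, f(8)=-316, f(9)=716, f(10)=-1612, f(11)=3676, f(12)=-8332, f(13)=18908, f(14)=-42924, f(15)=97404, f(16)=-221068; answer -221068
Part II: U1 = -221068; d = 24; cross terms: (24*32 - 24*-3)=840, (24*36 - 19*32)=256, (19*-3 - 24*36)=-921; twice the area = |175| = 175; area = 175/2; answer 175/2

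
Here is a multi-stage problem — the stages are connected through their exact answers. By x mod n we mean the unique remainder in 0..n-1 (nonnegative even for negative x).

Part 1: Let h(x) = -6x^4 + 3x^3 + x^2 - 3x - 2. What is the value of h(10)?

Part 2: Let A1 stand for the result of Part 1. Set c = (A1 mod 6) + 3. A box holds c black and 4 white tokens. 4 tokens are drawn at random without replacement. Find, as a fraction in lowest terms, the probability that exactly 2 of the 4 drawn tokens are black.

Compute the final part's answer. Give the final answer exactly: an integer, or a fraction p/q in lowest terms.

Part 1: -6*(10)^4 + 3*(10)^3 + 1*(10)^2 - 3*(10)^1 - 2 = (-60000) + (3000) + (100) + (-30) + (-2) = -56932; answer -56932
Part 2: A1 = -56932; c = 5; total draws C(9,4) = 126; favorable C(5,2)*C(4,2) = 60; P = 10/21; answer 10/21

10/21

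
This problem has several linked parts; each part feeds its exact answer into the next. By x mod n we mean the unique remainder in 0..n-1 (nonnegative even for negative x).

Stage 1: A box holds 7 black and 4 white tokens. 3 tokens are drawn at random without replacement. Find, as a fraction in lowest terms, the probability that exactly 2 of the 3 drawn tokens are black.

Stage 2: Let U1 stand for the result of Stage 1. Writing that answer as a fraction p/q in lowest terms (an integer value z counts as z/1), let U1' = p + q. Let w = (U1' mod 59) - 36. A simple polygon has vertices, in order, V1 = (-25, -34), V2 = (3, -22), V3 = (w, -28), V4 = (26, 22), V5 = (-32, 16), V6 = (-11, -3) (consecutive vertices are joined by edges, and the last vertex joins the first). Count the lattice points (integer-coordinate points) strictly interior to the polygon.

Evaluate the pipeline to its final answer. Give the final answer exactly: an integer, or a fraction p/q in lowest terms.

1224

Stage 1: total draws C(11,3) = 165; favorable C(7,2)*C(4,1) = 84; P = 28/55; answer 28/55
Stage 2: U1 = 28/55; threaded value p + q = 83; w = -12; cross terms: (-25*-22 - 3*-34)=652, (3*-28 - -12*-22)=-348, (-12*22 - 26*-28)=464, (26*16 - -32*22)=1120, (-32*-3 - -11*16)=272, (-11*-34 - -25*-3)=299; twice the area = |2459| = 2459; area = 2459/2; boundary points = 4 + 3 + 2 + 2 + 1 + 1 = 13; strictly interior points = area - boundary/2 + 1 = 1224; answer 1224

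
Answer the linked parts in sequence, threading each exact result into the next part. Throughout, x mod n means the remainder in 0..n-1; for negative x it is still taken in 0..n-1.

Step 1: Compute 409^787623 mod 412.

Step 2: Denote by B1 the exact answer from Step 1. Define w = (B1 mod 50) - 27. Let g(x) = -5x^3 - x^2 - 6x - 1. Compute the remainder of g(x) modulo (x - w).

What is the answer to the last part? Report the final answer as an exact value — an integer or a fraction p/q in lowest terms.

Step 1: squarings mod 412: 409^1=409, 409^2=9, 409^4=81, 409^8=381, 409^16=137, 409^32=229, 409^64=117, 409^128=93, 409^256=409, 409^512=9, 409^1024=81, 409^2048=381, 409^4096=137, 409^8192=229, 409^16384=117, 409^32768=93, 409^65536=409, 409^131072=9, 409^262144=81, 409^524288=381; 409^787623 = 409^1 * 409^2 * 409^4 * 409^32 * 409^128 * 409^1024 * 409^262144 * 409^524288 = 117 (mod 412); answer 117
Step 2: B1 = 117; w = -10; remainder = value at the root: -5*(-10)^3 - 1*(-10)^2 - 6*(-10)^1 - 1 = (5000) + (-100) + (60) + (-1) = 4959; answer 4959

4959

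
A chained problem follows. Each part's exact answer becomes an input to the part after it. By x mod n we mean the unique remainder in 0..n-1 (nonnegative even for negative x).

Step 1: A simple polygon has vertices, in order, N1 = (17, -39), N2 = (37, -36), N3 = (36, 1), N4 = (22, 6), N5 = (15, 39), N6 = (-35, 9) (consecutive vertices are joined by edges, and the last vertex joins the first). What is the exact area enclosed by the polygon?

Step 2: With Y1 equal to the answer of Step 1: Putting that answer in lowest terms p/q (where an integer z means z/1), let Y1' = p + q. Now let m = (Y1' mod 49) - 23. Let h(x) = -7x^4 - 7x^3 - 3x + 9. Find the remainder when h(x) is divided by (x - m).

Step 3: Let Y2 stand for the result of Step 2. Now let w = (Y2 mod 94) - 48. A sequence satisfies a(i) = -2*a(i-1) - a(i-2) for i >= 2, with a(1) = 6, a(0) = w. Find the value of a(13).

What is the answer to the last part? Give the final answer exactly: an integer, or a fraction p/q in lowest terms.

-150

Step 1: cross terms: (17*-36 - 37*-39)=831, (37*1 - 36*-36)=1333, (36*6 - 22*1)=194, (22*39 - 15*6)=768, (15*9 - -35*39)=1500, (-35*-39 - 17*9)=1212; twice the area = |5838| = 5838; area = 2919; answer 2919
Step 2: Y1 = 2919; threaded value p + q = 2920; m = 6; remainder = value at the root: -7*(6)^4 - 7*(6)^3 - 3*(6)^1 + 9 = (-9072) + (-1512) + (-18) + (9) = -10593; answer -10593
Step 3: Y2 = -10593; w = -19; a(2) = -2*(6) - 1*(-19) = 7; iterating: a(2)=7, a(3)=-20, a(4)=33, a(5)=-46, a(6)=59, a(7)=-72, a(8)=85, a(9)=-98, a(10)=111, a(11)=-124, a(12)=137, a(13)=-150; answer -150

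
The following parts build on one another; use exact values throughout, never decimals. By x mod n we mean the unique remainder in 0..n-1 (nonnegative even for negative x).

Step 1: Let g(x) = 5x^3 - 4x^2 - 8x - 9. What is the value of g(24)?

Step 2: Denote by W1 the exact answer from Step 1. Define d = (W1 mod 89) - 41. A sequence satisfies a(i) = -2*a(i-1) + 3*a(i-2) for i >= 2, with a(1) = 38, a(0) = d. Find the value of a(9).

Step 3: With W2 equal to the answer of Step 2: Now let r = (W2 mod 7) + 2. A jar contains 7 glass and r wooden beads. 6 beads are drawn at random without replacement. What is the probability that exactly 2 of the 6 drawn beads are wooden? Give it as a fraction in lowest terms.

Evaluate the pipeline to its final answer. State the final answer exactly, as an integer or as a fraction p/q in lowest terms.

Step 1: 5*(24)^3 - 4*(24)^2 - 8*(24)^1 - 9 = (69120) + (-2304) + (-192) + (-9) = 66615; answer 66615
Step 2: W1 = 66615; d = 2; a(2) = -2*(38) + 3*(2) = -70; iterating: a(2)=-70, a(3)=254, a(4)=-718, a(5)=2198, a(6)=-6550, a(7)=19694, a(8)=-59038, a(9)=177158; answer 177158
Step 3: W2 = 177158; r = 4; total draws C(11,6) = 462; favorable C(4,2)*C(7,4) = 210; P = 5/11; answer 5/11

5/11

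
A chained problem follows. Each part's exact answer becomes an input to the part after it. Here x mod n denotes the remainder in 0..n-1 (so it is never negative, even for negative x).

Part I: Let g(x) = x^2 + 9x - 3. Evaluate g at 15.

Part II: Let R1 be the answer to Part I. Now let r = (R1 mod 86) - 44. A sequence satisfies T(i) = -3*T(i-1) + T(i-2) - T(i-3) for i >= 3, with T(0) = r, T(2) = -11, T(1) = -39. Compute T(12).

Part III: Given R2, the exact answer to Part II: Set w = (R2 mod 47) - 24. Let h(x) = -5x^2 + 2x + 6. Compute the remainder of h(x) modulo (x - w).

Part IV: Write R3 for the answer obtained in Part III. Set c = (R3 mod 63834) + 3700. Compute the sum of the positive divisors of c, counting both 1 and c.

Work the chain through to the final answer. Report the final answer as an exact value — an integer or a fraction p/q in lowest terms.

Part I: 1*(15)^2 + 9*(15)^1 - 3 = (225) + (135) + (-3) = 357; answer 357
Part II: R1 = 357; r = -31; T(3) = -3*(-11) + 1*(-39) - 1*(-31) = 25; iterating: T(3)=25, T(4)=-47, T(5)=177, T(6)=-603, T(7)=2033, T(8)=-6879, T(9)=23273, T(10)=-78731, T(11)=266345, T(12)=-901039; answer -901039
Part III: R2 = -901039; w = 21; remainder = value at the root: -5*(21)^2 + 2*(21)^1 + 6 = (-2205) + (42) + (6) = -2157; answer -2157
Part IV: R3 = -2157; c = 65377; 65377 = 13 * 47 * 107; sigma = (1 + 13) * (1 + 47) * (1 + 107) = 14 * 48 * 108 = 72576; answer 72576

72576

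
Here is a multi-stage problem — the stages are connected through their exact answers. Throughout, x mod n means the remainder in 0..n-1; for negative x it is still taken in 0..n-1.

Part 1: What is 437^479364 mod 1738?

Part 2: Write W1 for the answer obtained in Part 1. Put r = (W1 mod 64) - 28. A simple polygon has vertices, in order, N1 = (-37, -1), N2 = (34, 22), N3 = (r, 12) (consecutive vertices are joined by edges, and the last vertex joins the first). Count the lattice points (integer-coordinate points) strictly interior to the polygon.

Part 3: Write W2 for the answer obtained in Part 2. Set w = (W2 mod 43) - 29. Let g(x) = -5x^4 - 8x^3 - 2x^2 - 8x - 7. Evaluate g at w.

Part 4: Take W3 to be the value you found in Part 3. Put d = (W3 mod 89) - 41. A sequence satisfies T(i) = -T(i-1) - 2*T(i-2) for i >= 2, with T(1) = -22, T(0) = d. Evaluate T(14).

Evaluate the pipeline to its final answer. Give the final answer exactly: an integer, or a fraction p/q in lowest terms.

-1908

Part 1: squarings mod 1738: 437^1=437, 437^2=1527, 437^4=1071, 437^8=1699, 437^16=1521, 437^32=163, 437^64=499, 437^128=467, 437^256=839, 437^512=31, 437^1024=961, 437^2048=643, 437^4096=1543, 437^8192=1527, 437^16384=1071, 437^32768=1699, 437^65536=1521, 437^131072=163, 437^262144=499; 437^479364 = 437^4 * 437^128 * 437^4096 * 437^16384 * 437^65536 * 437^131072 * 437^262144 = 719 (mod 1738); answer 719
Part 2: W1 = 719; r = -13; cross terms: (-37*22 - 34*-1)=-780, (34*12 - -13*22)=694, (-13*-1 - -37*12)=457; twice the area = |371| = 371; area = 371/2; boundary points = 1 + 1 + 1 = 3; strictly interior points = area - boundary/2 + 1 = 185; answer 185
Part 3: W2 = 185; w = -16; -5*(-16)^4 - 8*(-16)^3 - 2*(-16)^2 - 8*(-16)^1 - 7 = (-327680) + (32768) + (-512) + (128) + (-7) = -295303; answer -295303
Part 4: W3 = -295303; d = 47; T(2) = -1*(-22) - 2*(47) = -72; iterating: T(2)=-72, T(3)=116, T(4)=28, T(5)=-260, T(6)=204, T(7)=316, T(8)=-724, T(9)=92, T(10)=1356, T(11)=-1540, T(12)=-1172, T(13)=4252, T(14)=-1908; answer -1908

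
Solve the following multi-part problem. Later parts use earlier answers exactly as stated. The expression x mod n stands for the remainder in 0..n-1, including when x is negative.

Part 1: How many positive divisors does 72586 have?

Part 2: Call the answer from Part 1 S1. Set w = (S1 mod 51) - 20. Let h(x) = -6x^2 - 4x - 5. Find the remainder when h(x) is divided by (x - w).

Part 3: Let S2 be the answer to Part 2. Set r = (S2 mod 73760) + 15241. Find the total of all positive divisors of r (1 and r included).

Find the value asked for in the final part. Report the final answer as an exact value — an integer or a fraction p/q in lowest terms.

153174

Part 1: 72586 = 2 * 36293; number of divisors = (1+1) * (1+1) = 4; answer 4
Part 2: S1 = 4; w = -16; remainder = value at the root: -6*(-16)^2 - 4*(-16)^1 - 5 = (-1536) + (64) + (-5) = -1477; answer -1477
Part 3: S2 = -1477; r = 87524; 87524 = 2^2 * 21881; sigma = (1 + 2 + 4) * (1 + 21881) = 7 * 21882 = 153174; answer 153174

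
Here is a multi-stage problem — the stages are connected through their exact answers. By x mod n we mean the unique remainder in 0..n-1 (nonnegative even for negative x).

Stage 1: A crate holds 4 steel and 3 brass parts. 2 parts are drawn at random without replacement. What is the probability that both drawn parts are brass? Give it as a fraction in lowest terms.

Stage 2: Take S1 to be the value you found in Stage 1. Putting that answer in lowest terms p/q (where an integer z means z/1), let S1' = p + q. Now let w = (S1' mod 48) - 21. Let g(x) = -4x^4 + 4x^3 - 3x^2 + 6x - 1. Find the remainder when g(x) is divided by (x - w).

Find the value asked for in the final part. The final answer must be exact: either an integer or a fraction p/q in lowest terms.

-123618

Stage 1: total draws C(7,2) = 21; favorable C(3,2) = 3; P = 1/7; answer 1/7
Stage 2: S1 = 1/7; threaded value p + q = 8; w = -13; remainder = value at the root: -4*(-13)^4 + 4*(-13)^3 - 3*(-13)^2 + 6*(-13)^1 - 1 = (-114244) + (-8788) + (-507) + (-78) + (-1) = -123618; answer -123618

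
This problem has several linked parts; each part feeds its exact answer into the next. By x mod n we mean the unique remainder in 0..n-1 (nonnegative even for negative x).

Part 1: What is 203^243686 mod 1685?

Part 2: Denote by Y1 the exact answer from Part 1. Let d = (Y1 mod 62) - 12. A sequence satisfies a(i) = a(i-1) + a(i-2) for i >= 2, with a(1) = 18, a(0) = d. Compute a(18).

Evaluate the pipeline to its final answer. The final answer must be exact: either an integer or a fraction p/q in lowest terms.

Part 1: squarings mod 1685: 203^1=203, 203^2=769, 203^4=1611, 203^8=421, 203^16=316, 203^32=441, 203^64=706, 203^128=1361, 203^256=506, 203^512=1601, 203^1024=316, 203^2048=441, 203^4096=706, 203^8192=1361, 203^16384=506, 203^32768=1601, 203^65536=316, 203^131072=441; 203^243686 = 203^2 * 203^4 * 203^32 * 203^64 * 203^128 * 203^256 * 203^512 * 203^1024 * 203^4096 * 203^8192 * 203^32768 * 203^65536 * 203^131072 = 94 (mod 1685); answer 94
Part 2: Y1 = 94; d = 20; a(2) = 1*(18) + 1*(20) = 38; iterating: a(2)=38, a(3)=56, a(4)=94, a(5)=150, a(6)=244, a(7)=394, a(8)=638, a(9)=1032, a(10)=1670, a(11)=2702, a(12)=4372, a(13)=7074, a(14)=11446, a(15)=18520, a(16)=29966, a(17)=48486, a(18)=78452; answer 78452

78452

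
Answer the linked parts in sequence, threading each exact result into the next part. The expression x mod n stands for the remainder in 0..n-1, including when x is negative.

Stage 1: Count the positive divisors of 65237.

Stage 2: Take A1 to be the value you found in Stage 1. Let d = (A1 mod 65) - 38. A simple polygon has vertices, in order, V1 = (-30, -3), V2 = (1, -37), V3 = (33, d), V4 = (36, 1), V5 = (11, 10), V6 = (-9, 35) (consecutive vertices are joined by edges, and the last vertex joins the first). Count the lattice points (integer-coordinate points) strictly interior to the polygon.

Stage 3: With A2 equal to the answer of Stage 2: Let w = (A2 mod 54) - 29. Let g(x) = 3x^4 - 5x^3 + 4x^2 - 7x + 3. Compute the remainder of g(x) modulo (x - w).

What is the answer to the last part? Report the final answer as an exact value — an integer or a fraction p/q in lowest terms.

1183

Stage 1: 65237 = 89 * 733; number of divisors = (1+1) * (1+1) = 4; answer 4
Stage 2: A1 = 4; d = -34; cross terms: (-30*-37 - 1*-3)=1113, (1*-34 - 33*-37)=1187, (33*1 - 36*-34)=1257, (36*10 - 11*1)=349, (11*35 - -9*10)=475, (-9*-3 - -30*35)=1077; twice the area = |5458| = 5458; area = 2729; boundary points = 1 + 1 + 1 + 1 + 5 + 1 = 10; strictly interior points = area - boundary/2 + 1 = 2725; answer 2725
Stage 3: A2 = 2725; w = -4; remainder = value at the root: 3*(-4)^4 - 5*(-4)^3 + 4*(-4)^2 - 7*(-4)^1 + 3 = (768) + (320) + (64) + (28) + (3) = 1183; answer 1183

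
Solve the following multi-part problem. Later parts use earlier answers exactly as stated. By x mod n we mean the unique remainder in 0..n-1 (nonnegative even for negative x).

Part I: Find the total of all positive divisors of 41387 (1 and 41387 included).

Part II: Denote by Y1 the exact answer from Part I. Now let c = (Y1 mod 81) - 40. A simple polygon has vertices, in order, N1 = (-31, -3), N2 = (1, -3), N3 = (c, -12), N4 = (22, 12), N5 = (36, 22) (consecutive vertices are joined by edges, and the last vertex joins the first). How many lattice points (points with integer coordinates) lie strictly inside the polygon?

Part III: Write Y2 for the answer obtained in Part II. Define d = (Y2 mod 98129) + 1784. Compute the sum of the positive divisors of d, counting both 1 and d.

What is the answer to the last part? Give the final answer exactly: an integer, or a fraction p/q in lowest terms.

Part I: 41387 is prime, so its only divisors are 1 and 41387; sigma = 1 + 41387 = 41388; answer 41388
Part II: Y1 = 41388; c = 38; cross terms: (-31*-3 - 1*-3)=96, (1*-12 - 38*-3)=102, (38*12 - 22*-12)=720, (22*22 - 36*12)=52, (36*-3 - -31*22)=574; twice the area = |1544| = 1544; area = 772; boundary points = 32 + 1 + 8 + 2 + 1 = 44; strictly interior points = area - boundary/2 + 1 = 751; answer 751
Part III: Y2 = 751; d = 2535; 2535 = 3 * 5 * 13^2; sigma = (1 + 3) * (1 + 5) * (1 + 13 + 169) = 4 * 6 * 183 = 4392; answer 4392

4392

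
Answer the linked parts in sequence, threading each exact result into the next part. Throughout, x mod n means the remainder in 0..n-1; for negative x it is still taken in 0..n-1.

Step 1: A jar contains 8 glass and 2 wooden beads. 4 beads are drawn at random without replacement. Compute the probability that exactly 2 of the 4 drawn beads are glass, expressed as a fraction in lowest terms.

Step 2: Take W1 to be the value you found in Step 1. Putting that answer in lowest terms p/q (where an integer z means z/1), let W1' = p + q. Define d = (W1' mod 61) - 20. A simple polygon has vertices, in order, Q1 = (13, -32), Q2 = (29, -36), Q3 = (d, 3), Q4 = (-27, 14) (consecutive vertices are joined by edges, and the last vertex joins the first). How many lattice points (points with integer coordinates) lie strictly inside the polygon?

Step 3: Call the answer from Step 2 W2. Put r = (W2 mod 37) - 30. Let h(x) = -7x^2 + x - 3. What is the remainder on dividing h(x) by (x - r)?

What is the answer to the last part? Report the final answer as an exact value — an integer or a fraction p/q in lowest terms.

Step 1: total draws C(10,4) = 210; favorable C(8,2)*C(2,2) = 28; P = 2/15; answer 2/15
Step 2: W1 = 2/15; threaded value p + q = 17; d = -3; cross terms: (13*-36 - 29*-32)=460, (29*3 - -3*-36)=-21, (-3*14 - -27*3)=39, (-27*-32 - 13*14)=682; twice the area = |1160| = 1160; area = 580; boundary points = 4 + 1 + 1 + 2 = 8; strictly interior points = area - boundary/2 + 1 = 577; answer 577
Step 3: W2 = 577; r = -8; remainder = value at the root: -7*(-8)^2 + 1*(-8)^1 - 3 = (-448) + (-8) + (-3) = -459; answer -459

-459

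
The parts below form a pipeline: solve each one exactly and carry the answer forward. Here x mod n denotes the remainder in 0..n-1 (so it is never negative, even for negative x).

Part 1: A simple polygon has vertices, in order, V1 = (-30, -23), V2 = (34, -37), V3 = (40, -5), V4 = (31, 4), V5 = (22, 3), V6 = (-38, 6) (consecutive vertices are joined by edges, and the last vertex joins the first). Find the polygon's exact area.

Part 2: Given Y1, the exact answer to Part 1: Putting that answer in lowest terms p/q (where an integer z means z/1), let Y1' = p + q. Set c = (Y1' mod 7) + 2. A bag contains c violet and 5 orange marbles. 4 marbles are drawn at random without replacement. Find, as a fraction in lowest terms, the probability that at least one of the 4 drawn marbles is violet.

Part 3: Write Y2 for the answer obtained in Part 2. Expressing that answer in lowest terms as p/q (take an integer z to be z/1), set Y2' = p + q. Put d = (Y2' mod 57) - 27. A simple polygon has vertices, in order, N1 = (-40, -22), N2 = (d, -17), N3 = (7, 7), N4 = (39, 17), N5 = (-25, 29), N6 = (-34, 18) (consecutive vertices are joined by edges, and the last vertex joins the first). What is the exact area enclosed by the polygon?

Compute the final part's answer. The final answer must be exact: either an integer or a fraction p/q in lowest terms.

Part 1: cross terms: (-30*-37 - 34*-23)=1892, (34*-5 - 40*-37)=1310, (40*4 - 31*-5)=315, (31*3 - 22*4)=5, (22*6 - -38*3)=246, (-38*-23 - -30*6)=1054; twice the area = |4822| = 4822; area = 2411; answer 2411
Part 2: Y1 = 2411; threaded value p + q = 2412; c = 6; total draws C(11,4) = 330; complement C(5,4) = 5; favorable 330 - 5 = 325; P = 65/66; answer 65/66
Part 3: Y2 = 65/66; threaded value p + q = 131; d = -10; cross terms: (-40*-17 - -10*-22)=460, (-10*7 - 7*-17)=49, (7*17 - 39*7)=-154, (39*29 - -25*17)=1556, (-25*18 - -34*29)=536, (-34*-22 - -40*18)=1468; twice the area = |3915| = 3915; area = 3915/2; answer 3915/2

3915/2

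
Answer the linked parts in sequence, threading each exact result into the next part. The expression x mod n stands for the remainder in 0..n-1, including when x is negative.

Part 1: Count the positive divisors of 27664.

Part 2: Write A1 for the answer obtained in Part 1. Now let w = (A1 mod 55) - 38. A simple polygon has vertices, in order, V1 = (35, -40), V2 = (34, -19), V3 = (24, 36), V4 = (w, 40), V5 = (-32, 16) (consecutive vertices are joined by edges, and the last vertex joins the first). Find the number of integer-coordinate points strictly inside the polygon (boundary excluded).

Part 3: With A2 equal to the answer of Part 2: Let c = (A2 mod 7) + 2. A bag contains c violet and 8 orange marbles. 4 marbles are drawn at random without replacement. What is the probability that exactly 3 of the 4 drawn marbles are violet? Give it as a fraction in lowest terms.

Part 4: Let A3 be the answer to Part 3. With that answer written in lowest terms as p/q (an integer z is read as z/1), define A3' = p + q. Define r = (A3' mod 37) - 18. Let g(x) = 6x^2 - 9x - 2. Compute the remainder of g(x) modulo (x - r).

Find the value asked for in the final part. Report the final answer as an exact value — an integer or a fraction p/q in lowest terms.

130

Part 1: 27664 = 2^4 * 7 * 13 * 19; number of divisors = (4+1) * (1+1) * (1+1) * (1+1) = 40; answer 40
Part 2: A1 = 40; w = 2; cross terms: (35*-19 - 34*-40)=695, (34*36 - 24*-19)=1680, (24*40 - 2*36)=888, (2*16 - -32*40)=1312, (-32*-40 - 35*16)=720; twice the area = |5295| = 5295; area = 5295/2; boundary points = 1 + 5 + 2 + 2 + 1 = 11; strictly interior points = area - boundary/2 + 1 = 2643; answer 2643
Part 3: A2 = 2643; c = 6; total draws C(14,4) = 1001; favorable C(6,3)*C(8,1) = 160; P = 160/1001; answer 160/1001
Part 4: A3 = 160/1001; threaded value p + q = 1161; r = -4; remainder = value at the root: 6*(-4)^2 - 9*(-4)^1 - 2 = (96) + (36) + (-2) = 130; answer 130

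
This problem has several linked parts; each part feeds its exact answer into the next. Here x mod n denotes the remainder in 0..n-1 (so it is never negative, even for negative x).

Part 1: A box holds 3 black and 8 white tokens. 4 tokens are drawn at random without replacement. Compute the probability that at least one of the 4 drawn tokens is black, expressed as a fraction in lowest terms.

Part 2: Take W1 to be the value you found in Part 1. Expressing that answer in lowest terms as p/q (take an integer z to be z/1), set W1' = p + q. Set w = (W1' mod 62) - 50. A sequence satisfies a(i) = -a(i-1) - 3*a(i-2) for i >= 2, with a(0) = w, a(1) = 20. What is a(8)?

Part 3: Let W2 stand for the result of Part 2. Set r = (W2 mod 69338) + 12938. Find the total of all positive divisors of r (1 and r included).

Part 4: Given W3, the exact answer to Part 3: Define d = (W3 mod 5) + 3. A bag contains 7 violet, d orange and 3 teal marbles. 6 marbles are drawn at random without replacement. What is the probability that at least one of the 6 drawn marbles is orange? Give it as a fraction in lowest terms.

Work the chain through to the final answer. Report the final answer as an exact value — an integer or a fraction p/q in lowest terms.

869/884

Part 1: total draws C(11,4) = 330; complement C(8,4) = 70; favorable 330 - 70 = 260; P = 26/33; answer 26/33
Part 2: W1 = 26/33; threaded value p + q = 59; w = 9; a(2) = -1*(20) - 3*(9) = -47; iterating: a(2)=-47, a(3)=-13, a(4)=154, a(5)=-115, a(6)=-347, a(7)=692, a(8)=349; answer 349
Part 3: W2 = 349; r = 13287; 13287 = 3 * 43 * 103; sigma = (1 + 3) * (1 + 43) * (1 + 103) = 4 * 44 * 104 = 18304; answer 18304
Part 4: W3 = 18304; d = 7; total draws C(17,6) = 12376; complement C(10,6) = 210; favorable 12376 - 210 = 12166; P = 869/884; answer 869/884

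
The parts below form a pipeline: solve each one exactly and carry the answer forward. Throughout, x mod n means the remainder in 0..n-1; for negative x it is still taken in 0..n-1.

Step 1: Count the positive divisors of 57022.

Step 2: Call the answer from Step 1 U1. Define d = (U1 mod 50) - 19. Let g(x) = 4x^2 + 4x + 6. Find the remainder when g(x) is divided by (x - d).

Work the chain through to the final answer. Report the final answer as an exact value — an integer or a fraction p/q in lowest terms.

Step 1: 57022 = 2 * 7 * 4073; number of divisors = (1+1) * (1+1) * (1+1) = 8; answer 8
Step 2: U1 = 8; d = -11; remainder = value at the root: 4*(-11)^2 + 4*(-11)^1 + 6 = (484) + (-44) + (6) = 446; answer 446

446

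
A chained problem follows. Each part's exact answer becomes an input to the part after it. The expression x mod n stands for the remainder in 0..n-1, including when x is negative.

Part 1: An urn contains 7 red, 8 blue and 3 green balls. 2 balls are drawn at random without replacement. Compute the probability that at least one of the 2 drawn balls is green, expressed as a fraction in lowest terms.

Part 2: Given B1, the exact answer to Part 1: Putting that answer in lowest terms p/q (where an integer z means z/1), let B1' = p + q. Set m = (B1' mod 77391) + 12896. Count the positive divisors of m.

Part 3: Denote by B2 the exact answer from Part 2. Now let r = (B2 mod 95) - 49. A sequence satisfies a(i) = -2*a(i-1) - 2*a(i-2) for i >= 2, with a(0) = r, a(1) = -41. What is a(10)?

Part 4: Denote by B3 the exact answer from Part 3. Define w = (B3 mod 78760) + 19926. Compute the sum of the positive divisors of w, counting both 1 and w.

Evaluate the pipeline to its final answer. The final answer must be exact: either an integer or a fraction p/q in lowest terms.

Part 1: total draws C(18,2) = 153; complement C(15,2) = 105; favorable 153 - 105 = 48; P = 16/51; answer 16/51
Part 2: B1 = 16/51; threaded value p + q = 67; m = 12963; 12963 = 3 * 29 * 149; number of divisors = (1+1) * (1+1) * (1+1) = 8; answer 8
Part 3: B2 = 8; r = -41; a(2) = -2*(-41) - 2*(-41) = 164; iterating: a(2)=164, a(3)=-246, a(4)=164, a(5)=164, a(6)=-656, a(7)=984, a(8)=-656, a(9)=-656, a(10)=2624; answer 2624
Part 4: B3 = 2624; w = 22550; 22550 = 2 * 5^2 * 11 * 41; sigma = (1 + 2) * (1 + 5 + 25) * (1 + 11) * (1 + 41) = 3 * 31 * 12 * 42 = 46872; answer 46872

46872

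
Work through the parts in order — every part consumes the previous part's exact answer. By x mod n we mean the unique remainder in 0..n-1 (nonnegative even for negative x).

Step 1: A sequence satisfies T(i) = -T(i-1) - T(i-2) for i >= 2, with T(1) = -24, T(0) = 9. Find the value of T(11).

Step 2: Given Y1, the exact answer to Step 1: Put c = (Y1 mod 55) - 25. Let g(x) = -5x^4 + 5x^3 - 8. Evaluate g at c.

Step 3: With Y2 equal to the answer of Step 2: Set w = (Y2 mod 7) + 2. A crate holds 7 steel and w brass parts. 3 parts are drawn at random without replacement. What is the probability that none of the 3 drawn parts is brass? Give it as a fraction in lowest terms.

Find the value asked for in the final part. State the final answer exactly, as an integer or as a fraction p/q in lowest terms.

5/52

Step 1: T(2) = -1*(-24) - 1*(9) = 15; iterating: T(2)=15, T(3)=9, T(4)=-24, T(5)=15, T(6)=9, T(7)=-24, T(8)=15, T(9)=9, T(10)=-24, T(11)=15; answer 15
Step 2: Y1 = 15; c = -10; -5*(-10)^4 + 5*(-10)^3 - 8 = (-50000) + (-5000) + (-8) = -55008; answer -55008
Step 3: Y2 = -55008; w = 7; total draws C(14,3) = 364; favorable C(7,3) = 35; P = 5/52; answer 5/52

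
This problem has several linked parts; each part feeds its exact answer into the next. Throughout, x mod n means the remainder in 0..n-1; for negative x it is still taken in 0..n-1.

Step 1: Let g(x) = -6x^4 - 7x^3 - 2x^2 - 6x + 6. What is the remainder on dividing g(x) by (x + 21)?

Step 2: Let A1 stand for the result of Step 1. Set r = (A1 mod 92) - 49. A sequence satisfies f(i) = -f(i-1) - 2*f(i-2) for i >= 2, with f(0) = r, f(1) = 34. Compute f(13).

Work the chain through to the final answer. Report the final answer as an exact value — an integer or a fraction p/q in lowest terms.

Step 1: remainder = value at the root: -6*(-21)^4 - 7*(-21)^3 - 2*(-21)^2 - 6*(-21)^1 + 6 = (-1166886) + (64827) + (-882) + (126) + (6) = -1102809; answer -1102809
Step 2: A1 = -1102809; r = 38; f(2) = -1*(34) - 2*(38) = -110; iterating: f(2)=-110, f(3)=42, f(4)=178, f(5)=-262, f(6)=-94, f(7)=618, f(8)=-430, f(9)=-806, f(10)=1666, f(11)=-54, f(12)=-3278, f(13)=3386; answer 3386

3386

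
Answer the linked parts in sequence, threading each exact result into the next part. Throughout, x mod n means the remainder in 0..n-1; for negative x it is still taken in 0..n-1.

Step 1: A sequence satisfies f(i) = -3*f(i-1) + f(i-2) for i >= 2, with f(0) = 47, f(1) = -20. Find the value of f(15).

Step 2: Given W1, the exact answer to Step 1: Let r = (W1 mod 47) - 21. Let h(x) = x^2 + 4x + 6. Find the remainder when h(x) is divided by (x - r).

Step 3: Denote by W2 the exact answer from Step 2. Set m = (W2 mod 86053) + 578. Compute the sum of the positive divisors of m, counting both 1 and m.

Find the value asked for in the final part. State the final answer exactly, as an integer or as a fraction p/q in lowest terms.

1452

Step 1: f(2) = -3*(-20) + 1*(47) = 107; iterating: f(2)=107, f(3)=-341, f(4)=1130, f(5)=-3731, f(6)=12323, f(7)=-40700, f(8)=134423, f(9)=-443969, f(10)=1466330, f(11)=-4842959, f(12)=15995207, f(13)=-52828580, f(14)=174480947, f(15)=-576271421; answer -576271421
Step 2: W1 = -576271421; r = 23; remainder = value at the root: 1*(23)^2 + 4*(23)^1 + 6 = (529) + (92) + (6) = 627; answer 627
Step 3: W2 = 627; m = 1205; 1205 = 5 * 241; sigma = (1 + 5) * (1 + 241) = 6 * 242 = 1452; answer 1452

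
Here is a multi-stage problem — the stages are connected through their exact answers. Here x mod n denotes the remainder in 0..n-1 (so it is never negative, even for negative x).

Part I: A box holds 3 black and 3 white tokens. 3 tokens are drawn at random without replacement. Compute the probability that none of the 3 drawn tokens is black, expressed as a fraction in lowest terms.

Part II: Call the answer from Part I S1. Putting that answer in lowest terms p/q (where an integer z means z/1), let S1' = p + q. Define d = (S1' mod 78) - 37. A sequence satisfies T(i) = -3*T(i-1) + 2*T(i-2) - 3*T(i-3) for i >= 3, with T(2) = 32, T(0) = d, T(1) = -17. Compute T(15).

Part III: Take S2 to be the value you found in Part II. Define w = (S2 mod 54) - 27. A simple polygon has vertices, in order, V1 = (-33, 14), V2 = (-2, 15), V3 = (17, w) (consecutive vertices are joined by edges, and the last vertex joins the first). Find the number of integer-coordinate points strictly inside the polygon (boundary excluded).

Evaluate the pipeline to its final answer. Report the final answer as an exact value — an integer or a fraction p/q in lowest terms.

396

Part I: total draws C(6,3) = 20; favorable C(3,3) = 1; P = 1/20; answer 1/20
Part II: S1 = 1/20; threaded value p + q = 21; d = -16; T(3) = -3*(32) + 2*(-17) - 3*(-16) = -82; iterating: T(3)=-82, T(4)=361, T(5)=-1343, T(6)=4997, T(7)=-18760, T(8)=70303, T(9)=-263420, T(10)=987146, T(11)=-3699187, T(12)=13862113, T(13)=-51946151, T(14)=194660240, T(15)=-729459361; answer -729459361
Part III: S2 = -729459361; w = -10; cross terms: (-33*15 - -2*14)=-467, (-2*-10 - 17*15)=-235, (17*14 - -33*-10)=-92; twice the area = |-794| = 794; area = 397; boundary points = 1 + 1 + 2 = 4; strictly interior points = area - boundary/2 + 1 = 396; answer 396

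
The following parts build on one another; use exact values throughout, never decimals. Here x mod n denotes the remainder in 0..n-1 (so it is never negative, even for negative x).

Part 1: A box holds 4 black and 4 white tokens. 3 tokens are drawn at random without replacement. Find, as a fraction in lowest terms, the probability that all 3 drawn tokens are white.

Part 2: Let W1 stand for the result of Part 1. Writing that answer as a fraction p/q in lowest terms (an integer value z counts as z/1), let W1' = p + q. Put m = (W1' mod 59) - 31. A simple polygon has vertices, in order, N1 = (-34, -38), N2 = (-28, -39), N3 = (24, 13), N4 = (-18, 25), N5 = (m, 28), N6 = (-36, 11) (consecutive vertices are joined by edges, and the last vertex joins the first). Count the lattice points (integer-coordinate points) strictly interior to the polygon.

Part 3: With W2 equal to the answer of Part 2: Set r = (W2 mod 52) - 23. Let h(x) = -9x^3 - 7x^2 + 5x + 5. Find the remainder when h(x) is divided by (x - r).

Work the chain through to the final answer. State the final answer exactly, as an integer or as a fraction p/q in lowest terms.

Part 1: total draws C(8,3) = 56; favorable C(4,3) = 4; P = 1/14; answer 1/14
Part 2: W1 = 1/14; threaded value p + q = 15; m = -16; cross terms: (-34*-39 - -28*-38)=262, (-28*13 - 24*-39)=572, (24*25 - -18*13)=834, (-18*28 - -16*25)=-104, (-16*11 - -36*28)=832, (-36*-38 - -34*11)=1742; twice the area = |4138| = 4138; area = 2069; boundary points = 1 + 52 + 6 + 1 + 1 + 1 = 62; strictly interior points = area - boundary/2 + 1 = 2039; answer 2039
Part 3: W2 = 2039; r = -12; remainder = value at the root: -9*(-12)^3 - 7*(-12)^2 + 5*(-12)^1 + 5 = (15552) + (-1008) + (-60) + (5) = 14489; answer 14489

14489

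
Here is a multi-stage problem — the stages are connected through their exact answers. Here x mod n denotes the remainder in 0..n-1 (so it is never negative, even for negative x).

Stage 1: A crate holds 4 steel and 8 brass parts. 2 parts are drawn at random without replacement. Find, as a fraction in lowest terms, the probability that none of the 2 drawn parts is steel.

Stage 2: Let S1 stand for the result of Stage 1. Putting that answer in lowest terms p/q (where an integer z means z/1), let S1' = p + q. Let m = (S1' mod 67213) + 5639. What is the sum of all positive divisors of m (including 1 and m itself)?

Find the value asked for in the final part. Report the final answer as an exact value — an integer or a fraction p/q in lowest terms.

8532

Stage 1: total draws C(12,2) = 66; favorable C(8,2) = 28; P = 14/33; answer 14/33
Stage 2: S1 = 14/33; threaded value p + q = 47; m = 5686; 5686 = 2 * 2843; sigma = (1 + 2) * (1 + 2843) = 3 * 2844 = 8532; answer 8532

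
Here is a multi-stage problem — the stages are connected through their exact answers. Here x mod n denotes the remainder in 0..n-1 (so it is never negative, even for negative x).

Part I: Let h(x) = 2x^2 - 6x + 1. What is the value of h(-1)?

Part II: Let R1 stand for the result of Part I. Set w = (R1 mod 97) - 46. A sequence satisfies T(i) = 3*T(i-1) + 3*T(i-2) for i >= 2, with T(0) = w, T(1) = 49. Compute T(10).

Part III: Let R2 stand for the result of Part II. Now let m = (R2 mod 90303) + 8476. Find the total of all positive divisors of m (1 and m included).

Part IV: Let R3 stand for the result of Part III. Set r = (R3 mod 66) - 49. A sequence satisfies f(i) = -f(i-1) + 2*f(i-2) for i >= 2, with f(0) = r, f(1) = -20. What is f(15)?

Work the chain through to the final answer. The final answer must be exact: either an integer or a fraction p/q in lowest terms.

Part I: 2*(-1)^2 - 6*(-1)^1 + 1 = (2) + (6) + (1) = 9; answer 9
Part II: R1 = 9; w = -37; T(2) = 3*(49) + 3*(-37) = 36; iterating: T(2)=36, T(3)=255, T(4)=873, T(5)=3384, T(6)=12771, T(7)=48465, T(8)=183708, T(9)=696519, T(10)=2640681; answer 2640681
Part III: R2 = 2640681; m = 30370; 30370 = 2 * 5 * 3037; sigma = (1 + 2) * (1 + 5) * (1 + 3037) = 3 * 6 * 3038 = 54684; answer 54684
Part IV: R3 = 54684; r = -13; f(2) = -1*(-20) + 2*(-13) = -6; iterating: f(2)=-6, f(3)=-34, f(4)=22, f(5)=-90, f(6)=134, f(7)=-314, f(8)=582, f(9)=-1210, f(10)=2374, f(11)=-4794, f(12)=9542, f(13)=-19130, f(14)=38214, f(15)=-76474; answer -76474

-76474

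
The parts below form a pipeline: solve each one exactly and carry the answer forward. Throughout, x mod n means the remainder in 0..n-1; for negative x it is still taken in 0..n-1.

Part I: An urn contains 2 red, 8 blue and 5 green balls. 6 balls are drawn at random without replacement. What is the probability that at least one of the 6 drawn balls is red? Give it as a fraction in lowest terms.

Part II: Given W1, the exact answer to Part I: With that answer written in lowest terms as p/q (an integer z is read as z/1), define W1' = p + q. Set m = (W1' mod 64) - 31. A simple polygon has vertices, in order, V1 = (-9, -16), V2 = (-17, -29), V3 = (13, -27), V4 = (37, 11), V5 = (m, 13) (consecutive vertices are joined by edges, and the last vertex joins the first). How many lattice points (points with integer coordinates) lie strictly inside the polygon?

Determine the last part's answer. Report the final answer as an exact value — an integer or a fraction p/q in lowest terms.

915

Part I: total draws C(15,6) = 5005; complement C(13,6) = 1716; favorable 5005 - 1716 = 3289; P = 23/35; answer 23/35
Part II: W1 = 23/35; threaded value p + q = 58; m = 27; cross terms: (-9*-29 - -17*-16)=-11, (-17*-27 - 13*-29)=836, (13*11 - 37*-27)=1142, (37*13 - 27*11)=184, (27*-16 - -9*13)=-315; twice the area = |1836| = 1836; area = 918; boundary points = 1 + 2 + 2 + 2 + 1 = 8; strictly interior points = area - boundary/2 + 1 = 915; answer 915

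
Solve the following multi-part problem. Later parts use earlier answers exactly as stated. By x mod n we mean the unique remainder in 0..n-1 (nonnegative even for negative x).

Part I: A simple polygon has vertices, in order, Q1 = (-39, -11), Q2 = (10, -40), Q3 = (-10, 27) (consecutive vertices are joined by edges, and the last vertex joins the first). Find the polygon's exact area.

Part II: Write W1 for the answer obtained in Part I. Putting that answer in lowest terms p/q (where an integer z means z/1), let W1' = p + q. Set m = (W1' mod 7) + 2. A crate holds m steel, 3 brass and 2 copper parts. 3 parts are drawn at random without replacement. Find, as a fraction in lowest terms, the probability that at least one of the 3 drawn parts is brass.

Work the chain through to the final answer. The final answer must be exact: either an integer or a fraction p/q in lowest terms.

Part I: cross terms: (-39*-40 - 10*-11)=1670, (10*27 - -10*-40)=-130, (-10*-11 - -39*27)=1163; twice the area = |2703| = 2703; area = 2703/2; answer 2703/2
Part II: W1 = 2703/2; threaded value p + q = 2705; m = 5; total draws C(10,3) = 120; complement C(7,3) = 35; favorable 120 - 35 = 85; P = 17/24; answer 17/24

17/24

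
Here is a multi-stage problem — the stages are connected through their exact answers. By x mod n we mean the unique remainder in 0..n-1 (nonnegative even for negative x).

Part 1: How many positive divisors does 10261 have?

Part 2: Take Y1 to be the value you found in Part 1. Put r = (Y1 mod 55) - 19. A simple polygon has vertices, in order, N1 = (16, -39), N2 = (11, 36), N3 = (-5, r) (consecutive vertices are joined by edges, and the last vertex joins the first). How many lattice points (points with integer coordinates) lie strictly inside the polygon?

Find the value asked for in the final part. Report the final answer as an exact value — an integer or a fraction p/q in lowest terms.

Part 1: 10261 = 31 * 331; number of divisors = (1+1) * (1+1) = 4; answer 4
Part 2: Y1 = 4; r = -15; cross terms: (16*36 - 11*-39)=1005, (11*-15 - -5*36)=15, (-5*-39 - 16*-15)=435; twice the area = |1455| = 1455; area = 1455/2; boundary points = 5 + 1 + 3 = 9; strictly interior points = area - boundary/2 + 1 = 724; answer 724

724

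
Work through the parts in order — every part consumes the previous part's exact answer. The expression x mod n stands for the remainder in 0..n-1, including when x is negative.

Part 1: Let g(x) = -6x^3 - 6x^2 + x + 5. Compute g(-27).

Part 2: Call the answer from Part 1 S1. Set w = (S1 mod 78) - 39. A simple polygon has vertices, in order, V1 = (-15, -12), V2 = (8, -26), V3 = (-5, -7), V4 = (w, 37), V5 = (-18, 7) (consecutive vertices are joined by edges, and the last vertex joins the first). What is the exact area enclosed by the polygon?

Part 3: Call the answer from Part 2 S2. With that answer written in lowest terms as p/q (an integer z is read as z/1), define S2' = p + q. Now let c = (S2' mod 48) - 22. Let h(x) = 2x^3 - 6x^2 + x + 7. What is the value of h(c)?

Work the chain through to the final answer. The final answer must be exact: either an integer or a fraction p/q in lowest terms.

Part 1: -6*(-27)^3 - 6*(-27)^2 + 1*(-27)^1 + 5 = (118098) + (-4374) + (-27) + (5) = 113702; answer 113702
Part 2: S1 = 113702; w = 17; cross terms: (-15*-26 - 8*-12)=486, (8*-7 - -5*-26)=-186, (-5*37 - 17*-7)=-66, (17*7 - -18*37)=785, (-18*-12 - -15*7)=321; twice the area = |1340| = 1340; area = 670; answer 670
Part 3: S2 = 670; threaded value p + q = 671; c = 25; 2*(25)^3 - 6*(25)^2 + 1*(25)^1 + 7 = (31250) + (-3750) + (25) + (7) = 27532; answer 27532

27532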